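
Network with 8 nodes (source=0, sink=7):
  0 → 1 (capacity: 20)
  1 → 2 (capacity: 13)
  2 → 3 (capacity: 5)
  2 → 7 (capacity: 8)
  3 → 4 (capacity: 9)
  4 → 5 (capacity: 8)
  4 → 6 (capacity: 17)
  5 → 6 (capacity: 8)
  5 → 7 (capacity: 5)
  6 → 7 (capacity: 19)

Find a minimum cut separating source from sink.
Min cut value = 13, edges: (2,3), (2,7)

Min cut value: 13
Partition: S = [0, 1, 2], T = [3, 4, 5, 6, 7]
Cut edges: (2,3), (2,7)

By max-flow min-cut theorem, max flow = min cut = 13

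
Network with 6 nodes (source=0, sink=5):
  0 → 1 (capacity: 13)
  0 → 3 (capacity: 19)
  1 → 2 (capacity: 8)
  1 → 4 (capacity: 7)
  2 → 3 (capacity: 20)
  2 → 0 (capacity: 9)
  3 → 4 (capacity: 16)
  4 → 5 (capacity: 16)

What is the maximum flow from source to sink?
Maximum flow = 16

Max flow: 16

Flow assignment:
  0 → 1: 6/13
  0 → 3: 16/19
  1 → 2: 6/8
  2 → 0: 6/9
  3 → 4: 16/16
  4 → 5: 16/16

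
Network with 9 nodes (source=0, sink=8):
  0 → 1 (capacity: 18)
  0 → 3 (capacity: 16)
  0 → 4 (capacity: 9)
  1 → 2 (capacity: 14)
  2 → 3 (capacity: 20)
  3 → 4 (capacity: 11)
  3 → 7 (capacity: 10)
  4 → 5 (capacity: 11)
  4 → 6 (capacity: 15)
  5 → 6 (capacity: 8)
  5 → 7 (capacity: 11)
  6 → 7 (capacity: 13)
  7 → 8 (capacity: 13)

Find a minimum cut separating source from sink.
Min cut value = 13, edges: (7,8)

Min cut value: 13
Partition: S = [0, 1, 2, 3, 4, 5, 6, 7], T = [8]
Cut edges: (7,8)

By max-flow min-cut theorem, max flow = min cut = 13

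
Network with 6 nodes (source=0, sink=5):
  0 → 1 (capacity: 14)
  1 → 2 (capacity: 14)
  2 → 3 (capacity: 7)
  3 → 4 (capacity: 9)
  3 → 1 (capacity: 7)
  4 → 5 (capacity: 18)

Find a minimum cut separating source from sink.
Min cut value = 7, edges: (2,3)

Min cut value: 7
Partition: S = [0, 1, 2], T = [3, 4, 5]
Cut edges: (2,3)

By max-flow min-cut theorem, max flow = min cut = 7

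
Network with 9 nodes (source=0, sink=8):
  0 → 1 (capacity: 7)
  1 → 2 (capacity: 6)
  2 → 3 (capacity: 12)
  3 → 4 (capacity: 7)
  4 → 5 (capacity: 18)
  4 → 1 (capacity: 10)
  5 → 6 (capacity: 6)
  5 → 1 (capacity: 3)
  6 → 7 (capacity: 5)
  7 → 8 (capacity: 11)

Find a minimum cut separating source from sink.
Min cut value = 5, edges: (6,7)

Min cut value: 5
Partition: S = [0, 1, 2, 3, 4, 5, 6], T = [7, 8]
Cut edges: (6,7)

By max-flow min-cut theorem, max flow = min cut = 5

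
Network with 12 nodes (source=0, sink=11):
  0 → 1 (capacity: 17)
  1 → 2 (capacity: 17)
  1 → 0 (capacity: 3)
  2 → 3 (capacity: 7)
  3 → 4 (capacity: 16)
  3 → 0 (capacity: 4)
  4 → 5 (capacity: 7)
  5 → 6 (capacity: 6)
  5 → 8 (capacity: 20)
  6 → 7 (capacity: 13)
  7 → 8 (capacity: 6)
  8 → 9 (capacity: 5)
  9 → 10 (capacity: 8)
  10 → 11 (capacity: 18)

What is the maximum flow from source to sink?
Maximum flow = 5

Max flow: 5

Flow assignment:
  0 → 1: 7/17
  1 → 2: 7/17
  2 → 3: 7/7
  3 → 4: 5/16
  3 → 0: 2/4
  4 → 5: 5/7
  5 → 8: 5/20
  8 → 9: 5/5
  9 → 10: 5/8
  10 → 11: 5/18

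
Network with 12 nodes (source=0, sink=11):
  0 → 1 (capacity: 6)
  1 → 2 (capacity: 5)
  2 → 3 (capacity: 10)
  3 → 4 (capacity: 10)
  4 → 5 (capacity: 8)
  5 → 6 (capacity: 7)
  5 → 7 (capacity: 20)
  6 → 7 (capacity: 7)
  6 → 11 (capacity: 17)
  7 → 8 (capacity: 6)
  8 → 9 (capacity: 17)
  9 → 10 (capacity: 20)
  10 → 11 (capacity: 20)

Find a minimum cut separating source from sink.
Min cut value = 5, edges: (1,2)

Min cut value: 5
Partition: S = [0, 1], T = [2, 3, 4, 5, 6, 7, 8, 9, 10, 11]
Cut edges: (1,2)

By max-flow min-cut theorem, max flow = min cut = 5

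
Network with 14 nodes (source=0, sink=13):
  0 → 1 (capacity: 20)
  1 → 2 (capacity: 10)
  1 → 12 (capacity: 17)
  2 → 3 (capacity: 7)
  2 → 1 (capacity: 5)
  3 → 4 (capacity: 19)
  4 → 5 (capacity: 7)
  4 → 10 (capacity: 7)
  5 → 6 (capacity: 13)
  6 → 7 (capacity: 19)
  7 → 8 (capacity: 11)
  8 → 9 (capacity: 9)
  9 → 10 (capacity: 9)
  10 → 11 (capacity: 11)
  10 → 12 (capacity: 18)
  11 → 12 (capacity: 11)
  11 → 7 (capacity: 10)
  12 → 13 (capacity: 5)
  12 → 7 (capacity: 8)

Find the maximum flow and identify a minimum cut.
Max flow = 5, Min cut edges: (12,13)

Maximum flow: 5
Minimum cut: (12,13)
Partition: S = [0, 1, 2, 3, 4, 5, 6, 7, 8, 9, 10, 11, 12], T = [13]

Max-flow min-cut theorem verified: both equal 5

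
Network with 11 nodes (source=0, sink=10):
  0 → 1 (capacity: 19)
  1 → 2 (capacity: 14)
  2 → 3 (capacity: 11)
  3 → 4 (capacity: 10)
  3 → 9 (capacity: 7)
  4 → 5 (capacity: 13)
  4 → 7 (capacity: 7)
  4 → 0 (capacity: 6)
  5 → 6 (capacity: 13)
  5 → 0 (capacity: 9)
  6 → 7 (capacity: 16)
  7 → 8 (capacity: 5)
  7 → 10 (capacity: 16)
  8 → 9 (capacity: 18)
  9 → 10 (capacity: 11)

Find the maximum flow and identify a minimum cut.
Max flow = 11, Min cut edges: (2,3)

Maximum flow: 11
Minimum cut: (2,3)
Partition: S = [0, 1, 2], T = [3, 4, 5, 6, 7, 8, 9, 10]

Max-flow min-cut theorem verified: both equal 11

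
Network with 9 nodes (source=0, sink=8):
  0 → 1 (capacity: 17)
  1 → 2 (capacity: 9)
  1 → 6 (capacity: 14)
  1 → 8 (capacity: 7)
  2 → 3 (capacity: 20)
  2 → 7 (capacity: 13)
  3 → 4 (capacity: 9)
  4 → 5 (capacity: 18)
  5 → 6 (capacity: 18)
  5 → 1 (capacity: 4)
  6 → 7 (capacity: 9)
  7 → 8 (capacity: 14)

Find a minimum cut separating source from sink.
Min cut value = 17, edges: (0,1)

Min cut value: 17
Partition: S = [0], T = [1, 2, 3, 4, 5, 6, 7, 8]
Cut edges: (0,1)

By max-flow min-cut theorem, max flow = min cut = 17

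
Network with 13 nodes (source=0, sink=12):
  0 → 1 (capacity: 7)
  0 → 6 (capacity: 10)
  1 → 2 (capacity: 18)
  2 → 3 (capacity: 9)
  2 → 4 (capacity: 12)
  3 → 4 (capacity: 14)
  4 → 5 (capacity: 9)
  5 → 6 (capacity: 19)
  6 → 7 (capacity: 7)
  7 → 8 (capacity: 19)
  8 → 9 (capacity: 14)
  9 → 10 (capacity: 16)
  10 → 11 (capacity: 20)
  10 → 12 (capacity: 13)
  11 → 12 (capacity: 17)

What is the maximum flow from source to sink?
Maximum flow = 7

Max flow: 7

Flow assignment:
  0 → 1: 7/7
  1 → 2: 7/18
  2 → 4: 7/12
  4 → 5: 7/9
  5 → 6: 7/19
  6 → 7: 7/7
  7 → 8: 7/19
  8 → 9: 7/14
  9 → 10: 7/16
  10 → 12: 7/13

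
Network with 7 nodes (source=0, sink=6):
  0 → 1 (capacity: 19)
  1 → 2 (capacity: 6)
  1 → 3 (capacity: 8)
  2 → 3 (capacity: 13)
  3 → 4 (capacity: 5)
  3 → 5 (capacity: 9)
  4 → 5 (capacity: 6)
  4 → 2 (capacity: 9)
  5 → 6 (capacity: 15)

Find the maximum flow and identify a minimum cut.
Max flow = 14, Min cut edges: (3,4), (3,5)

Maximum flow: 14
Minimum cut: (3,4), (3,5)
Partition: S = [0, 1, 2, 3], T = [4, 5, 6]

Max-flow min-cut theorem verified: both equal 14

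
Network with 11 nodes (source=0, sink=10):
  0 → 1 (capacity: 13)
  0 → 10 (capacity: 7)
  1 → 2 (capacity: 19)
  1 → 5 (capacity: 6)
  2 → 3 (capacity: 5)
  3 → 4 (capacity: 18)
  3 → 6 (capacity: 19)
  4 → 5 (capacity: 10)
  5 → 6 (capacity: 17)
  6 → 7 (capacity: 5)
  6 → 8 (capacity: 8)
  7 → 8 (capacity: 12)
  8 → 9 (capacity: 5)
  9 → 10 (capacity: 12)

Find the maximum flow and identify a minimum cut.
Max flow = 12, Min cut edges: (0,10), (8,9)

Maximum flow: 12
Minimum cut: (0,10), (8,9)
Partition: S = [0, 1, 2, 3, 4, 5, 6, 7, 8], T = [9, 10]

Max-flow min-cut theorem verified: both equal 12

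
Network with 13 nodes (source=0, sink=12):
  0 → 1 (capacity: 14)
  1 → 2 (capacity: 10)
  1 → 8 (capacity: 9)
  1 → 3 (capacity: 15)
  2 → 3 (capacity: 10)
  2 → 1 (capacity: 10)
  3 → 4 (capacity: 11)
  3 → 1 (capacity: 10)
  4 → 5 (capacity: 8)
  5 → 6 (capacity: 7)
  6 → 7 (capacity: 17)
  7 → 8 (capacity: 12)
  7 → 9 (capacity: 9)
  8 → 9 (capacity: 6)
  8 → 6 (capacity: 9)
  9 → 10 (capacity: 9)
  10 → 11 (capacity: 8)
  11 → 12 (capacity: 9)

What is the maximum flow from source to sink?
Maximum flow = 8

Max flow: 8

Flow assignment:
  0 → 1: 8/14
  1 → 2: 5/10
  1 → 8: 3/9
  2 → 3: 5/10
  3 → 4: 5/11
  4 → 5: 5/8
  5 → 6: 5/7
  6 → 7: 8/17
  7 → 8: 5/12
  7 → 9: 3/9
  8 → 9: 5/6
  8 → 6: 3/9
  9 → 10: 8/9
  10 → 11: 8/8
  11 → 12: 8/9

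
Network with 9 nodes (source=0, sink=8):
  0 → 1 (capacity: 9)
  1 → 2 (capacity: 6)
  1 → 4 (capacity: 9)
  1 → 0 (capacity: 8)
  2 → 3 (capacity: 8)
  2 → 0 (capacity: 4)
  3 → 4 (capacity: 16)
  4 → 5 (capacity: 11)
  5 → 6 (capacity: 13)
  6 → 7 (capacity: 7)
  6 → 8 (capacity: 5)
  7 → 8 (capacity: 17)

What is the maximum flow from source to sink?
Maximum flow = 9

Max flow: 9

Flow assignment:
  0 → 1: 9/9
  1 → 4: 9/9
  4 → 5: 9/11
  5 → 6: 9/13
  6 → 7: 4/7
  6 → 8: 5/5
  7 → 8: 4/17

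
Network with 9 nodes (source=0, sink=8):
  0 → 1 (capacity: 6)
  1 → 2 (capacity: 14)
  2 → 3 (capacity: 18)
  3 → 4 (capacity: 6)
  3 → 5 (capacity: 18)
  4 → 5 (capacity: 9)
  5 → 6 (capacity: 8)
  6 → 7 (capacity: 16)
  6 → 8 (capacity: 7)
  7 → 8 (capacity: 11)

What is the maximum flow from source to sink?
Maximum flow = 6

Max flow: 6

Flow assignment:
  0 → 1: 6/6
  1 → 2: 6/14
  2 → 3: 6/18
  3 → 5: 6/18
  5 → 6: 6/8
  6 → 8: 6/7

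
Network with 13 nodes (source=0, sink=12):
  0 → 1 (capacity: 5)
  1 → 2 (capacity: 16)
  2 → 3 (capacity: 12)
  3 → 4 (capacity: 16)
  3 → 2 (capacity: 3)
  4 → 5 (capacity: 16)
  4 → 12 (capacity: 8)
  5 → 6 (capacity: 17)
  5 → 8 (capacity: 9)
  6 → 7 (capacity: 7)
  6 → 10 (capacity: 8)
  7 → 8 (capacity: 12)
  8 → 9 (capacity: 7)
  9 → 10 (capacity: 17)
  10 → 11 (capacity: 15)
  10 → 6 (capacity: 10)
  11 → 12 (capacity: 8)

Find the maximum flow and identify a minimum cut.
Max flow = 5, Min cut edges: (0,1)

Maximum flow: 5
Minimum cut: (0,1)
Partition: S = [0], T = [1, 2, 3, 4, 5, 6, 7, 8, 9, 10, 11, 12]

Max-flow min-cut theorem verified: both equal 5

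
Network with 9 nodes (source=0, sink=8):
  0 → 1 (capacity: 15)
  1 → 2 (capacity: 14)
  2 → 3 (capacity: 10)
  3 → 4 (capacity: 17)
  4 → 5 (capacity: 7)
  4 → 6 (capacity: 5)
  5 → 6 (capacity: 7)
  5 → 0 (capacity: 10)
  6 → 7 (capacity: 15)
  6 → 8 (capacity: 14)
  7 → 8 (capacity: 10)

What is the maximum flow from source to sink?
Maximum flow = 10

Max flow: 10

Flow assignment:
  0 → 1: 10/15
  1 → 2: 10/14
  2 → 3: 10/10
  3 → 4: 10/17
  4 → 5: 5/7
  4 → 6: 5/5
  5 → 6: 5/7
  6 → 8: 10/14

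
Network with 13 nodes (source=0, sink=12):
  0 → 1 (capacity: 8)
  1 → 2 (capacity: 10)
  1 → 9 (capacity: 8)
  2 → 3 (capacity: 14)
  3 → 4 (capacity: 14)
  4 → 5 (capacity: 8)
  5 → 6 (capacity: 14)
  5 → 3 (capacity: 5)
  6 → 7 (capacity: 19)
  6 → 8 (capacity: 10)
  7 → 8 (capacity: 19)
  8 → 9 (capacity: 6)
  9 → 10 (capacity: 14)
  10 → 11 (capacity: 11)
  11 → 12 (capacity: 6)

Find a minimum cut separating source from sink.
Min cut value = 6, edges: (11,12)

Min cut value: 6
Partition: S = [0, 1, 2, 3, 4, 5, 6, 7, 8, 9, 10, 11], T = [12]
Cut edges: (11,12)

By max-flow min-cut theorem, max flow = min cut = 6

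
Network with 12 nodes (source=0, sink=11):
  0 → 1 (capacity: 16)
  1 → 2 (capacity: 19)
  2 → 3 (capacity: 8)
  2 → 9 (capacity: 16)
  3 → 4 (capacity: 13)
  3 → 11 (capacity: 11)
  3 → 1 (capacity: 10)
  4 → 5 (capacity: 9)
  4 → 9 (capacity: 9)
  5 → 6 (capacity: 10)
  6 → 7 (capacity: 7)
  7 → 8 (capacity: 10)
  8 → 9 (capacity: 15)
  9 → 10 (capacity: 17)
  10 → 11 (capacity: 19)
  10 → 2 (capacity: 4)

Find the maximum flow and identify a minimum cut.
Max flow = 16, Min cut edges: (0,1)

Maximum flow: 16
Minimum cut: (0,1)
Partition: S = [0], T = [1, 2, 3, 4, 5, 6, 7, 8, 9, 10, 11]

Max-flow min-cut theorem verified: both equal 16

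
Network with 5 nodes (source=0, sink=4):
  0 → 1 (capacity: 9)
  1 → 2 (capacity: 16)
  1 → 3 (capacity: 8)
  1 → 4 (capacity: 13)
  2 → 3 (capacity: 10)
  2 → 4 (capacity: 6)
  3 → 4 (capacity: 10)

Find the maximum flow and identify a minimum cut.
Max flow = 9, Min cut edges: (0,1)

Maximum flow: 9
Minimum cut: (0,1)
Partition: S = [0], T = [1, 2, 3, 4]

Max-flow min-cut theorem verified: both equal 9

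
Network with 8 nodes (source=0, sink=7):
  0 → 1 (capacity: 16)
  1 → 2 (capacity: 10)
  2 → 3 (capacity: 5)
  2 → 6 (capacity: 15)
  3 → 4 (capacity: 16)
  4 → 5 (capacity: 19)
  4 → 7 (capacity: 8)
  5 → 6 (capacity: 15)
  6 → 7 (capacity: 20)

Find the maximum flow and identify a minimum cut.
Max flow = 10, Min cut edges: (1,2)

Maximum flow: 10
Minimum cut: (1,2)
Partition: S = [0, 1], T = [2, 3, 4, 5, 6, 7]

Max-flow min-cut theorem verified: both equal 10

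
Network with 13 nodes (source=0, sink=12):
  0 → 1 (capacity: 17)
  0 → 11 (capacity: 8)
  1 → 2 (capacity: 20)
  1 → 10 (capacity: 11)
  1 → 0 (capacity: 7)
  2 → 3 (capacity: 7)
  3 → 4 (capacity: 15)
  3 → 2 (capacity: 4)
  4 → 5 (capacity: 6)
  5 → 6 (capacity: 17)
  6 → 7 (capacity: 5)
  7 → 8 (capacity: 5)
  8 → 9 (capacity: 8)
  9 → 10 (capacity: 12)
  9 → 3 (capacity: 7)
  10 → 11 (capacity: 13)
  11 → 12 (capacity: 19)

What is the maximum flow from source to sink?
Maximum flow = 19

Max flow: 19

Flow assignment:
  0 → 1: 13/17
  0 → 11: 6/8
  1 → 2: 5/20
  1 → 10: 8/11
  2 → 3: 5/7
  3 → 4: 5/15
  4 → 5: 5/6
  5 → 6: 5/17
  6 → 7: 5/5
  7 → 8: 5/5
  8 → 9: 5/8
  9 → 10: 5/12
  10 → 11: 13/13
  11 → 12: 19/19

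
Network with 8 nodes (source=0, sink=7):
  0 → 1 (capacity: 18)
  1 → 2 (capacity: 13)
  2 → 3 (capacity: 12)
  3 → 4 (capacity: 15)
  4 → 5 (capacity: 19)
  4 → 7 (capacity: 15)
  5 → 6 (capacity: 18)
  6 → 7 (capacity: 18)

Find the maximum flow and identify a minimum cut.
Max flow = 12, Min cut edges: (2,3)

Maximum flow: 12
Minimum cut: (2,3)
Partition: S = [0, 1, 2], T = [3, 4, 5, 6, 7]

Max-flow min-cut theorem verified: both equal 12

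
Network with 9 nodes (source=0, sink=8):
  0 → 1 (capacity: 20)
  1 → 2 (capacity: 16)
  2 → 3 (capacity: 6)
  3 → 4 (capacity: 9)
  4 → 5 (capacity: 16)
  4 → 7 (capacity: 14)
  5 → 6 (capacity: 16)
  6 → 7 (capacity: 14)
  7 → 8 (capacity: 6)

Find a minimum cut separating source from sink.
Min cut value = 6, edges: (7,8)

Min cut value: 6
Partition: S = [0, 1, 2, 3, 4, 5, 6, 7], T = [8]
Cut edges: (7,8)

By max-flow min-cut theorem, max flow = min cut = 6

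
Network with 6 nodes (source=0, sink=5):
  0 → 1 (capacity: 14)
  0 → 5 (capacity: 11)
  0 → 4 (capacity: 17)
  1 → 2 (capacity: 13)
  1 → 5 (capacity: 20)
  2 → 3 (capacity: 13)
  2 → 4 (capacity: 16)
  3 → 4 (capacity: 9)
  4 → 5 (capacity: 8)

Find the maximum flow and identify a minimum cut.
Max flow = 33, Min cut edges: (0,1), (0,5), (4,5)

Maximum flow: 33
Minimum cut: (0,1), (0,5), (4,5)
Partition: S = [0, 2, 3, 4], T = [1, 5]

Max-flow min-cut theorem verified: both equal 33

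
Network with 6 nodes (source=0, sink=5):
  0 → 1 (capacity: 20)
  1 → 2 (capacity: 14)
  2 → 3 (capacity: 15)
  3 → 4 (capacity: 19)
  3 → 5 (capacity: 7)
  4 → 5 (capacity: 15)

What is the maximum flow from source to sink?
Maximum flow = 14

Max flow: 14

Flow assignment:
  0 → 1: 14/20
  1 → 2: 14/14
  2 → 3: 14/15
  3 → 4: 7/19
  3 → 5: 7/7
  4 → 5: 7/15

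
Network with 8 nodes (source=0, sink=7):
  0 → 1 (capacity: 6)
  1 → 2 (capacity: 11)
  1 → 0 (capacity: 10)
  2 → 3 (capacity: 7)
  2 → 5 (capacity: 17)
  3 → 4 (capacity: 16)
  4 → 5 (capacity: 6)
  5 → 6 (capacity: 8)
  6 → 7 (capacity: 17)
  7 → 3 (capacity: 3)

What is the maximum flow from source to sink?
Maximum flow = 6

Max flow: 6

Flow assignment:
  0 → 1: 6/6
  1 → 2: 6/11
  2 → 5: 6/17
  5 → 6: 6/8
  6 → 7: 6/17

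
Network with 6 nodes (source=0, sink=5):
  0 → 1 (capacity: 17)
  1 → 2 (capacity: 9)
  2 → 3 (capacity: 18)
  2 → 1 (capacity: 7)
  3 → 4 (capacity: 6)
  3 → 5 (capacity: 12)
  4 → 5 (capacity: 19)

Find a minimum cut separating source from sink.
Min cut value = 9, edges: (1,2)

Min cut value: 9
Partition: S = [0, 1], T = [2, 3, 4, 5]
Cut edges: (1,2)

By max-flow min-cut theorem, max flow = min cut = 9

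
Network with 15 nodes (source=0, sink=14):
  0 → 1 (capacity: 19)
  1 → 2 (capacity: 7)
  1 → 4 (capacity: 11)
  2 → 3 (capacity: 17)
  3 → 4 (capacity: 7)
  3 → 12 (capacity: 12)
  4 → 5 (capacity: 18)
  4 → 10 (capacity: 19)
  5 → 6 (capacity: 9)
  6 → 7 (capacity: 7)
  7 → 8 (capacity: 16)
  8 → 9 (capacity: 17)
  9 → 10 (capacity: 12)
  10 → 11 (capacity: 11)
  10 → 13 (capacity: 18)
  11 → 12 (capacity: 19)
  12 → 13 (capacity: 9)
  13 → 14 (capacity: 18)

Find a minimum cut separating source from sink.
Min cut value = 18, edges: (13,14)

Min cut value: 18
Partition: S = [0, 1, 2, 3, 4, 5, 6, 7, 8, 9, 10, 11, 12, 13], T = [14]
Cut edges: (13,14)

By max-flow min-cut theorem, max flow = min cut = 18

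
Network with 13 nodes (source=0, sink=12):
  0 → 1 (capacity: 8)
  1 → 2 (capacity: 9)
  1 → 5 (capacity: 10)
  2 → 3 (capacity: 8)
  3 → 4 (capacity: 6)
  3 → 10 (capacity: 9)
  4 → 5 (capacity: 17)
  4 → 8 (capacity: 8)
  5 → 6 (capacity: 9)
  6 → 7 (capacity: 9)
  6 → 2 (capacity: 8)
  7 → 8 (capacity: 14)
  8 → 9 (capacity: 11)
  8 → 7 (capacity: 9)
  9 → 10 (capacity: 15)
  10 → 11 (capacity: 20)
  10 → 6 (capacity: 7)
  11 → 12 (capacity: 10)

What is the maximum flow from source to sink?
Maximum flow = 8

Max flow: 8

Flow assignment:
  0 → 1: 8/8
  1 → 2: 8/9
  2 → 3: 8/8
  3 → 10: 8/9
  10 → 11: 8/20
  11 → 12: 8/10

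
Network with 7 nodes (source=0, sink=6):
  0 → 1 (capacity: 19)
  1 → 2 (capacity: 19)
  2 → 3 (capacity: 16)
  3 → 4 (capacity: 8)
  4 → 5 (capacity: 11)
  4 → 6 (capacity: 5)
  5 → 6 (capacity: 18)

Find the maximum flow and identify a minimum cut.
Max flow = 8, Min cut edges: (3,4)

Maximum flow: 8
Minimum cut: (3,4)
Partition: S = [0, 1, 2, 3], T = [4, 5, 6]

Max-flow min-cut theorem verified: both equal 8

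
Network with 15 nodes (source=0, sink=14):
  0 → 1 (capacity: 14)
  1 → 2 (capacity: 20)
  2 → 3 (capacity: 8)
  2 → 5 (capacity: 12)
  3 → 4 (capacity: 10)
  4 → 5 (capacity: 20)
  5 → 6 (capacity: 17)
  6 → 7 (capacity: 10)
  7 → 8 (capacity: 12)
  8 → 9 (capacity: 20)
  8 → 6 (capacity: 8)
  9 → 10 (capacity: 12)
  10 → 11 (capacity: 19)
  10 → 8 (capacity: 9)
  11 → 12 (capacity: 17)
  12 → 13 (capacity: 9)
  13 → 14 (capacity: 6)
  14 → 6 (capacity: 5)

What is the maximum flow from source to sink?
Maximum flow = 6

Max flow: 6

Flow assignment:
  0 → 1: 6/14
  1 → 2: 6/20
  2 → 3: 2/8
  2 → 5: 4/12
  3 → 4: 2/10
  4 → 5: 2/20
  5 → 6: 6/17
  6 → 7: 10/10
  7 → 8: 10/12
  8 → 9: 10/20
  8 → 6: 4/8
  9 → 10: 10/12
  10 → 11: 6/19
  10 → 8: 4/9
  11 → 12: 6/17
  12 → 13: 6/9
  13 → 14: 6/6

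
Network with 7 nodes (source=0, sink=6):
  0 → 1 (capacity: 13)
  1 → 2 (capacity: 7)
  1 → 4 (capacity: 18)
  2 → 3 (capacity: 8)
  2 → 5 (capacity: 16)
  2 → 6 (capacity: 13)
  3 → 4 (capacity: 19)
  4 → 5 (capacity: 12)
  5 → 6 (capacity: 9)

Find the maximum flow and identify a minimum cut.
Max flow = 13, Min cut edges: (0,1)

Maximum flow: 13
Minimum cut: (0,1)
Partition: S = [0], T = [1, 2, 3, 4, 5, 6]

Max-flow min-cut theorem verified: both equal 13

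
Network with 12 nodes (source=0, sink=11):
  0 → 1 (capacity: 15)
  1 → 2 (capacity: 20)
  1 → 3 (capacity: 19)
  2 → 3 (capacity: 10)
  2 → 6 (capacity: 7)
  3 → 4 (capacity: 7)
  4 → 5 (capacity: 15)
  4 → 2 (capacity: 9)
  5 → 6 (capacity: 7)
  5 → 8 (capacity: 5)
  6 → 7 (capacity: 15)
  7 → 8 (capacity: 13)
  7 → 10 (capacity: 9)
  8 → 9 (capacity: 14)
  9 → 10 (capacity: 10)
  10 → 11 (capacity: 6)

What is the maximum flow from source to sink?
Maximum flow = 6

Max flow: 6

Flow assignment:
  0 → 1: 6/15
  1 → 2: 6/20
  2 → 3: 7/10
  3 → 4: 7/7
  4 → 5: 6/15
  4 → 2: 1/9
  5 → 6: 1/7
  5 → 8: 5/5
  6 → 7: 1/15
  7 → 10: 1/9
  8 → 9: 5/14
  9 → 10: 5/10
  10 → 11: 6/6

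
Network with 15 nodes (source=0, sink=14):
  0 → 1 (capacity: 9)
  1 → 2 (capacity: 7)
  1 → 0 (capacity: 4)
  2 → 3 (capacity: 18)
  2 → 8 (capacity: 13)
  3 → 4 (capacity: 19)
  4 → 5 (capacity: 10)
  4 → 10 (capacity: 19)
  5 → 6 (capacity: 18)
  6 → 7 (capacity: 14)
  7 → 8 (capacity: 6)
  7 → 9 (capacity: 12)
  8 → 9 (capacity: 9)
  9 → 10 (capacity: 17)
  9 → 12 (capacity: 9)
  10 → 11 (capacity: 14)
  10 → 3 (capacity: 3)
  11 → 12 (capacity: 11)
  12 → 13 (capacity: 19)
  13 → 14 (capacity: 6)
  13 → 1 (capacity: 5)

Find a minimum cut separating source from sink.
Min cut value = 6, edges: (13,14)

Min cut value: 6
Partition: S = [0, 1, 2, 3, 4, 5, 6, 7, 8, 9, 10, 11, 12, 13], T = [14]
Cut edges: (13,14)

By max-flow min-cut theorem, max flow = min cut = 6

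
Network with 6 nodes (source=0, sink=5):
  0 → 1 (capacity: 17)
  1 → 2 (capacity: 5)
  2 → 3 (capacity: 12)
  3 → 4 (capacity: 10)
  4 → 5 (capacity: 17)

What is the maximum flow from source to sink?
Maximum flow = 5

Max flow: 5

Flow assignment:
  0 → 1: 5/17
  1 → 2: 5/5
  2 → 3: 5/12
  3 → 4: 5/10
  4 → 5: 5/17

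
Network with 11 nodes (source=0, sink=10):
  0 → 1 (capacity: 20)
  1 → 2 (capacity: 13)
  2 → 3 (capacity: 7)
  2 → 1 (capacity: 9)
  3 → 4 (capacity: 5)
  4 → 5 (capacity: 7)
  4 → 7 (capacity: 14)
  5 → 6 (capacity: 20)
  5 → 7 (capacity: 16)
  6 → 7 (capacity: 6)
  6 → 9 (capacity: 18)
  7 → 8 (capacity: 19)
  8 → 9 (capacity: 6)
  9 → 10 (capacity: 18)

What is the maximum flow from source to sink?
Maximum flow = 5

Max flow: 5

Flow assignment:
  0 → 1: 5/20
  1 → 2: 5/13
  2 → 3: 5/7
  3 → 4: 5/5
  4 → 5: 5/7
  5 → 6: 5/20
  6 → 9: 5/18
  9 → 10: 5/18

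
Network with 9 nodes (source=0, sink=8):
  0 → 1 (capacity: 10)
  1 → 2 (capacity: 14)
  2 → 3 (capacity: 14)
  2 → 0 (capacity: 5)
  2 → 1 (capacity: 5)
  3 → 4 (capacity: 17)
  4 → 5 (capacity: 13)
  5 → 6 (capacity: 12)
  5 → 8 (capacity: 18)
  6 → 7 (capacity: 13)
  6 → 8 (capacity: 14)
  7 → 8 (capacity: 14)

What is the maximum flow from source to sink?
Maximum flow = 10

Max flow: 10

Flow assignment:
  0 → 1: 10/10
  1 → 2: 10/14
  2 → 3: 10/14
  3 → 4: 10/17
  4 → 5: 10/13
  5 → 8: 10/18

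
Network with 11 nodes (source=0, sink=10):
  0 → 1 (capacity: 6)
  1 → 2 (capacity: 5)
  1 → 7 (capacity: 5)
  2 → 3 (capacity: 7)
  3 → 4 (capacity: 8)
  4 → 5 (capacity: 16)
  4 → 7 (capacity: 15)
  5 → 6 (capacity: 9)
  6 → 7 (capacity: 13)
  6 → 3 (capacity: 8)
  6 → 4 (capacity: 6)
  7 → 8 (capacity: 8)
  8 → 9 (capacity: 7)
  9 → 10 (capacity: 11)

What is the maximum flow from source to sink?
Maximum flow = 6

Max flow: 6

Flow assignment:
  0 → 1: 6/6
  1 → 2: 1/5
  1 → 7: 5/5
  2 → 3: 1/7
  3 → 4: 1/8
  4 → 7: 1/15
  7 → 8: 6/8
  8 → 9: 6/7
  9 → 10: 6/11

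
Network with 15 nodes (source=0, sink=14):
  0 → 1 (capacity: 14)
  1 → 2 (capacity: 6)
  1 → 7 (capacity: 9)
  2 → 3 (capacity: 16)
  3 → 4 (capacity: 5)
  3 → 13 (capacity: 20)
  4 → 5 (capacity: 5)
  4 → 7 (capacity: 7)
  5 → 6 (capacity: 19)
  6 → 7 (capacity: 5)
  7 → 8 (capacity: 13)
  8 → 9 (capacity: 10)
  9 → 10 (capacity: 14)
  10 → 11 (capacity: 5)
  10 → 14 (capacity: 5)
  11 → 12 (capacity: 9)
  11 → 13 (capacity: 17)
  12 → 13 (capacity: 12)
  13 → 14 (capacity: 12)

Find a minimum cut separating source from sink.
Min cut value = 14, edges: (0,1)

Min cut value: 14
Partition: S = [0], T = [1, 2, 3, 4, 5, 6, 7, 8, 9, 10, 11, 12, 13, 14]
Cut edges: (0,1)

By max-flow min-cut theorem, max flow = min cut = 14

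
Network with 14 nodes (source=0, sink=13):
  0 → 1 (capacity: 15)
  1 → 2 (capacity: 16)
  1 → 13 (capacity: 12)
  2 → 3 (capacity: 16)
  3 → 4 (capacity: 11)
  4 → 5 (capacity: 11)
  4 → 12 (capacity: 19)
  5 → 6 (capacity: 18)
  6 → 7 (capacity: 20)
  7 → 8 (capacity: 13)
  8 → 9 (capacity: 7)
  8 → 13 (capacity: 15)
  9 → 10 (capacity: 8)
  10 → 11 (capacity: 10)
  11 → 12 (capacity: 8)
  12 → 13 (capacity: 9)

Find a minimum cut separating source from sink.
Min cut value = 15, edges: (0,1)

Min cut value: 15
Partition: S = [0], T = [1, 2, 3, 4, 5, 6, 7, 8, 9, 10, 11, 12, 13]
Cut edges: (0,1)

By max-flow min-cut theorem, max flow = min cut = 15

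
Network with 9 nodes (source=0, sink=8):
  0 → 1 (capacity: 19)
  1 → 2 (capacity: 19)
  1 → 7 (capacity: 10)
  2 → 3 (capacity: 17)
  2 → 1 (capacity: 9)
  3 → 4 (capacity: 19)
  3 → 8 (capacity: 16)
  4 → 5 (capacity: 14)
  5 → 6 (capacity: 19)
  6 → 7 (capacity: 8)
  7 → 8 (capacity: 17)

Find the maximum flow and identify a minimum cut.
Max flow = 19, Min cut edges: (0,1)

Maximum flow: 19
Minimum cut: (0,1)
Partition: S = [0], T = [1, 2, 3, 4, 5, 6, 7, 8]

Max-flow min-cut theorem verified: both equal 19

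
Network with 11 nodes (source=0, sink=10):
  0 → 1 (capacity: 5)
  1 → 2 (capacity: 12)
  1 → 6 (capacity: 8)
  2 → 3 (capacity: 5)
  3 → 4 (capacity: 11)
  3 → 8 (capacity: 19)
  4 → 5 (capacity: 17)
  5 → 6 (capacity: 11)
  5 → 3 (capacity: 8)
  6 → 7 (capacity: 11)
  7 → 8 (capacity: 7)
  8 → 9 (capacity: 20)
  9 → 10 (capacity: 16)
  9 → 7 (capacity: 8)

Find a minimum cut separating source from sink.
Min cut value = 5, edges: (0,1)

Min cut value: 5
Partition: S = [0], T = [1, 2, 3, 4, 5, 6, 7, 8, 9, 10]
Cut edges: (0,1)

By max-flow min-cut theorem, max flow = min cut = 5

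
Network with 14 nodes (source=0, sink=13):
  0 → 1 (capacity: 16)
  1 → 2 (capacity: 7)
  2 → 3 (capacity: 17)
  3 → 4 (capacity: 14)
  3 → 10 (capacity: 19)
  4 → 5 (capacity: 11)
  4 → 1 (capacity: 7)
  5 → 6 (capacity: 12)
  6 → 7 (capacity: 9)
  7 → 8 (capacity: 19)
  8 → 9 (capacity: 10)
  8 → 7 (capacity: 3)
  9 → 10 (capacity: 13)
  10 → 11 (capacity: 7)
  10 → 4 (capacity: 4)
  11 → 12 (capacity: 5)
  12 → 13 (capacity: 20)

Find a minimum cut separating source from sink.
Min cut value = 5, edges: (11,12)

Min cut value: 5
Partition: S = [0, 1, 2, 3, 4, 5, 6, 7, 8, 9, 10, 11], T = [12, 13]
Cut edges: (11,12)

By max-flow min-cut theorem, max flow = min cut = 5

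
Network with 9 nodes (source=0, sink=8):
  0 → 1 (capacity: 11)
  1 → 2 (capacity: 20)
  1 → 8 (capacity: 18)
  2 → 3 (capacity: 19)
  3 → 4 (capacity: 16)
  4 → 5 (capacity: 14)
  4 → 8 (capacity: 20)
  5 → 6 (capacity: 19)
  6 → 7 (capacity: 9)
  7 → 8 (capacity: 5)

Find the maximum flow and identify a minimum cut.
Max flow = 11, Min cut edges: (0,1)

Maximum flow: 11
Minimum cut: (0,1)
Partition: S = [0], T = [1, 2, 3, 4, 5, 6, 7, 8]

Max-flow min-cut theorem verified: both equal 11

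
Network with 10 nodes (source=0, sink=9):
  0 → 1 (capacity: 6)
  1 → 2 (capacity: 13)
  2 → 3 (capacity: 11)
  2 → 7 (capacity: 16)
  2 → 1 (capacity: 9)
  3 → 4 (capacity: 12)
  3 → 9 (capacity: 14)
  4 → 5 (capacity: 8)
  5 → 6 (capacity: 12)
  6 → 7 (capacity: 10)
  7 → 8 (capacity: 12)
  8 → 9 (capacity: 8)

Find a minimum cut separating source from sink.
Min cut value = 6, edges: (0,1)

Min cut value: 6
Partition: S = [0], T = [1, 2, 3, 4, 5, 6, 7, 8, 9]
Cut edges: (0,1)

By max-flow min-cut theorem, max flow = min cut = 6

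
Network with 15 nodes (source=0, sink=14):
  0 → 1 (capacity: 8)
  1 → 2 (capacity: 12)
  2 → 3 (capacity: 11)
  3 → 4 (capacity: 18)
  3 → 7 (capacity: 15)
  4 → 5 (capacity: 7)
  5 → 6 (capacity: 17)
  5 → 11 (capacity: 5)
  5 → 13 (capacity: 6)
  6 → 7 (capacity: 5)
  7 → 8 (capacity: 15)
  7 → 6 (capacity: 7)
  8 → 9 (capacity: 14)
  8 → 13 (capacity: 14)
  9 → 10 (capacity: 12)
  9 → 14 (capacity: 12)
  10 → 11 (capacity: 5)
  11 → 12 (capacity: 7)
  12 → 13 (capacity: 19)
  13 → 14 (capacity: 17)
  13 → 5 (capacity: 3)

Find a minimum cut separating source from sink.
Min cut value = 8, edges: (0,1)

Min cut value: 8
Partition: S = [0], T = [1, 2, 3, 4, 5, 6, 7, 8, 9, 10, 11, 12, 13, 14]
Cut edges: (0,1)

By max-flow min-cut theorem, max flow = min cut = 8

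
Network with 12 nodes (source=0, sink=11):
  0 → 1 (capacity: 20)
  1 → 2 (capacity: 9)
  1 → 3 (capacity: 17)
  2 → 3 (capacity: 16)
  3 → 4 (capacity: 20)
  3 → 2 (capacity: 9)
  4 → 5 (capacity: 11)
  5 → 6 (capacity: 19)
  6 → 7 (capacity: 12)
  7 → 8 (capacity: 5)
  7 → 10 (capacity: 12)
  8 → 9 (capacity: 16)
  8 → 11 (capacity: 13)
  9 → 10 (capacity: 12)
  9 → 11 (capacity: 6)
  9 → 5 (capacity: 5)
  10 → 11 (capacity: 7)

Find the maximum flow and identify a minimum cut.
Max flow = 11, Min cut edges: (4,5)

Maximum flow: 11
Minimum cut: (4,5)
Partition: S = [0, 1, 2, 3, 4], T = [5, 6, 7, 8, 9, 10, 11]

Max-flow min-cut theorem verified: both equal 11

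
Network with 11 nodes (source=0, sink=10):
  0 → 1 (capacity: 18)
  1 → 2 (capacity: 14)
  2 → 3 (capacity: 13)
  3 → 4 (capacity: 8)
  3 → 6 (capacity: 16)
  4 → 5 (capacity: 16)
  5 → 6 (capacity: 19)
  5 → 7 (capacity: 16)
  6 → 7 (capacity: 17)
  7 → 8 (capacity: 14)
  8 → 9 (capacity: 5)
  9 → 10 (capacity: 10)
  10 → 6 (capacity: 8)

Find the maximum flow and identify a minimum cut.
Max flow = 5, Min cut edges: (8,9)

Maximum flow: 5
Minimum cut: (8,9)
Partition: S = [0, 1, 2, 3, 4, 5, 6, 7, 8], T = [9, 10]

Max-flow min-cut theorem verified: both equal 5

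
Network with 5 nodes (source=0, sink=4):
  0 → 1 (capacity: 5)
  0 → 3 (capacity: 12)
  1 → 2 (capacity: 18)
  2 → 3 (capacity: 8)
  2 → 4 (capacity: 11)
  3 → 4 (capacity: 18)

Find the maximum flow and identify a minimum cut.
Max flow = 17, Min cut edges: (0,1), (0,3)

Maximum flow: 17
Minimum cut: (0,1), (0,3)
Partition: S = [0], T = [1, 2, 3, 4]

Max-flow min-cut theorem verified: both equal 17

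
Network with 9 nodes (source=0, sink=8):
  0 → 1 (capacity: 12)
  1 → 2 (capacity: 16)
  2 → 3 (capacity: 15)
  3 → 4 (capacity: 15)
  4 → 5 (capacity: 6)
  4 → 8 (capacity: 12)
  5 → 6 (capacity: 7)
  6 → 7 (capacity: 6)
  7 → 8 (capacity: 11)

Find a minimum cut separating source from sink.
Min cut value = 12, edges: (0,1)

Min cut value: 12
Partition: S = [0], T = [1, 2, 3, 4, 5, 6, 7, 8]
Cut edges: (0,1)

By max-flow min-cut theorem, max flow = min cut = 12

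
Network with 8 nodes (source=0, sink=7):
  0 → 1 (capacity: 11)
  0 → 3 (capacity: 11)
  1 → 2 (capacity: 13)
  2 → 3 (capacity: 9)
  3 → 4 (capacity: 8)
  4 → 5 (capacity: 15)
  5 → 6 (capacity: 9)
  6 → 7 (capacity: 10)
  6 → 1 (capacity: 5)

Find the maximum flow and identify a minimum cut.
Max flow = 8, Min cut edges: (3,4)

Maximum flow: 8
Minimum cut: (3,4)
Partition: S = [0, 1, 2, 3], T = [4, 5, 6, 7]

Max-flow min-cut theorem verified: both equal 8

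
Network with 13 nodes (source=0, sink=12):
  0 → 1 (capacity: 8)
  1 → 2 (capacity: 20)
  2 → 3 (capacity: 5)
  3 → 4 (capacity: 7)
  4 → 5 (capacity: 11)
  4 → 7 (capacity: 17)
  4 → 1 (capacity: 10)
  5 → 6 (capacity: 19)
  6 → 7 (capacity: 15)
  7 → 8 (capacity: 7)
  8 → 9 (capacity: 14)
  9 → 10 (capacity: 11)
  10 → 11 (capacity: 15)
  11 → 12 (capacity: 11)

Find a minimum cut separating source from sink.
Min cut value = 5, edges: (2,3)

Min cut value: 5
Partition: S = [0, 1, 2], T = [3, 4, 5, 6, 7, 8, 9, 10, 11, 12]
Cut edges: (2,3)

By max-flow min-cut theorem, max flow = min cut = 5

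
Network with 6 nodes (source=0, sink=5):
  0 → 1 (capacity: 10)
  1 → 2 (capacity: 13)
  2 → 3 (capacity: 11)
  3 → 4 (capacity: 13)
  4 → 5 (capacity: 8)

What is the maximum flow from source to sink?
Maximum flow = 8

Max flow: 8

Flow assignment:
  0 → 1: 8/10
  1 → 2: 8/13
  2 → 3: 8/11
  3 → 4: 8/13
  4 → 5: 8/8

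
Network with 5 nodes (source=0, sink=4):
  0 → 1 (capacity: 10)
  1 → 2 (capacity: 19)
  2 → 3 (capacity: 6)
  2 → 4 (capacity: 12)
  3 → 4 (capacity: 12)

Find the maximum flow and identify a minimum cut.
Max flow = 10, Min cut edges: (0,1)

Maximum flow: 10
Minimum cut: (0,1)
Partition: S = [0], T = [1, 2, 3, 4]

Max-flow min-cut theorem verified: both equal 10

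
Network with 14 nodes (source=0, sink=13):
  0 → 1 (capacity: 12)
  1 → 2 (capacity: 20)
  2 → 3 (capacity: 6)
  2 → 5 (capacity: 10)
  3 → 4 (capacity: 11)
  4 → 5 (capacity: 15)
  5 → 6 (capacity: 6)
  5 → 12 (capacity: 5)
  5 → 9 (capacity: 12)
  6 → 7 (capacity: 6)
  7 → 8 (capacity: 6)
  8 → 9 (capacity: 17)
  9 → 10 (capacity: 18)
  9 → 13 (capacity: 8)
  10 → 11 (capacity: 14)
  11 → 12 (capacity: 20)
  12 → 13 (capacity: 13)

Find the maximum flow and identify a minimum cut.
Max flow = 12, Min cut edges: (0,1)

Maximum flow: 12
Minimum cut: (0,1)
Partition: S = [0], T = [1, 2, 3, 4, 5, 6, 7, 8, 9, 10, 11, 12, 13]

Max-flow min-cut theorem verified: both equal 12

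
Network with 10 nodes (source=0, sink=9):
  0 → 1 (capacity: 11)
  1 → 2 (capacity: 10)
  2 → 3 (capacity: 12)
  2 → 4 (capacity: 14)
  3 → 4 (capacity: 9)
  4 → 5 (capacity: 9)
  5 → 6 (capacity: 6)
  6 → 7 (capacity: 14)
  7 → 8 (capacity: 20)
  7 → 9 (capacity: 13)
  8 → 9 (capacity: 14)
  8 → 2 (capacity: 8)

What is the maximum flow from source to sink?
Maximum flow = 6

Max flow: 6

Flow assignment:
  0 → 1: 6/11
  1 → 2: 6/10
  2 → 4: 6/14
  4 → 5: 6/9
  5 → 6: 6/6
  6 → 7: 6/14
  7 → 9: 6/13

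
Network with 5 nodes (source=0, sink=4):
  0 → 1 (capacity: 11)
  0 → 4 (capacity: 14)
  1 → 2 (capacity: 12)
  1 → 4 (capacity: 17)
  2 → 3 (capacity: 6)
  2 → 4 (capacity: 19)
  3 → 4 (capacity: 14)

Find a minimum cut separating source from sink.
Min cut value = 25, edges: (0,1), (0,4)

Min cut value: 25
Partition: S = [0], T = [1, 2, 3, 4]
Cut edges: (0,1), (0,4)

By max-flow min-cut theorem, max flow = min cut = 25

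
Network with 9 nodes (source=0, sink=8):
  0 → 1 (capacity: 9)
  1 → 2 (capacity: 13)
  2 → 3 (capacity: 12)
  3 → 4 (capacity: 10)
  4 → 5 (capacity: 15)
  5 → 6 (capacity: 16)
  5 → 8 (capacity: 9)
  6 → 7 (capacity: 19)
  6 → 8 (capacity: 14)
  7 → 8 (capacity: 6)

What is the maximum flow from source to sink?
Maximum flow = 9

Max flow: 9

Flow assignment:
  0 → 1: 9/9
  1 → 2: 9/13
  2 → 3: 9/12
  3 → 4: 9/10
  4 → 5: 9/15
  5 → 8: 9/9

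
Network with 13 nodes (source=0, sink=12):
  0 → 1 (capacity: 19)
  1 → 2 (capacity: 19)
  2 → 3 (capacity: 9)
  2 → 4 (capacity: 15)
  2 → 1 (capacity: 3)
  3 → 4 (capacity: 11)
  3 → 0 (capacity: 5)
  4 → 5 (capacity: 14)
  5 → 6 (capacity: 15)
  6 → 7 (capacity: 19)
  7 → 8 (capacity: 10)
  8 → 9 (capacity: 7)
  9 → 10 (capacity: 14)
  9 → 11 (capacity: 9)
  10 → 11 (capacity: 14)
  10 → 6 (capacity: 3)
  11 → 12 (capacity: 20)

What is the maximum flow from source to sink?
Maximum flow = 7

Max flow: 7

Flow assignment:
  0 → 1: 12/19
  1 → 2: 12/19
  2 → 3: 5/9
  2 → 4: 7/15
  3 → 0: 5/5
  4 → 5: 7/14
  5 → 6: 7/15
  6 → 7: 7/19
  7 → 8: 7/10
  8 → 9: 7/7
  9 → 11: 7/9
  11 → 12: 7/20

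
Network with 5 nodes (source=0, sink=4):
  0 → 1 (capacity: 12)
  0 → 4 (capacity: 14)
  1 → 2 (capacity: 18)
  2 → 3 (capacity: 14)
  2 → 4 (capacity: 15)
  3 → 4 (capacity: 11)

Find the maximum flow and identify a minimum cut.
Max flow = 26, Min cut edges: (0,1), (0,4)

Maximum flow: 26
Minimum cut: (0,1), (0,4)
Partition: S = [0], T = [1, 2, 3, 4]

Max-flow min-cut theorem verified: both equal 26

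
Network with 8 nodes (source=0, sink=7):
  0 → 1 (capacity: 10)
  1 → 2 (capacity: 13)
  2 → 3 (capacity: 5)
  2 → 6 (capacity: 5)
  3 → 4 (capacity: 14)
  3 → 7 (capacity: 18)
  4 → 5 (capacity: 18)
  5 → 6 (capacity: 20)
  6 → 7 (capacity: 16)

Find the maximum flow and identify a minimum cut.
Max flow = 10, Min cut edges: (2,3), (2,6)

Maximum flow: 10
Minimum cut: (2,3), (2,6)
Partition: S = [0, 1, 2], T = [3, 4, 5, 6, 7]

Max-flow min-cut theorem verified: both equal 10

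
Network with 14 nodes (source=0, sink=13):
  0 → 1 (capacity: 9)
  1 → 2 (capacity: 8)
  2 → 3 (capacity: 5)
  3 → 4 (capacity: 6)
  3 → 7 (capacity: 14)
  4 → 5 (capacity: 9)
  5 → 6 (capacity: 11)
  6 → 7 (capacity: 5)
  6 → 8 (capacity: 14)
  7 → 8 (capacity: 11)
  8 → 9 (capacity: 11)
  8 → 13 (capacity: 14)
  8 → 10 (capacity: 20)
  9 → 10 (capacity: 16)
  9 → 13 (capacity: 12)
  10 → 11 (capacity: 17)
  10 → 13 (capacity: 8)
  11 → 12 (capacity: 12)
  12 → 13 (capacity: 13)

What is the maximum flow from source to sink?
Maximum flow = 5

Max flow: 5

Flow assignment:
  0 → 1: 5/9
  1 → 2: 5/8
  2 → 3: 5/5
  3 → 7: 5/14
  7 → 8: 5/11
  8 → 13: 5/14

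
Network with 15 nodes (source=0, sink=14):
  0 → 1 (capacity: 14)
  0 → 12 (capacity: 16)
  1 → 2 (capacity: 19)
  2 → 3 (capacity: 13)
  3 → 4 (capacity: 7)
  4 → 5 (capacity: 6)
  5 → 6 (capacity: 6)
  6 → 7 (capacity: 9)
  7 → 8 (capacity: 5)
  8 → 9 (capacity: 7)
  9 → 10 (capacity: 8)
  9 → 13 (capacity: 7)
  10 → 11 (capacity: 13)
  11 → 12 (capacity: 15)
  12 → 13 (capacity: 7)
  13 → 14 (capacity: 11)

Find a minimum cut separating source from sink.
Min cut value = 11, edges: (13,14)

Min cut value: 11
Partition: S = [0, 1, 2, 3, 4, 5, 6, 7, 8, 9, 10, 11, 12, 13], T = [14]
Cut edges: (13,14)

By max-flow min-cut theorem, max flow = min cut = 11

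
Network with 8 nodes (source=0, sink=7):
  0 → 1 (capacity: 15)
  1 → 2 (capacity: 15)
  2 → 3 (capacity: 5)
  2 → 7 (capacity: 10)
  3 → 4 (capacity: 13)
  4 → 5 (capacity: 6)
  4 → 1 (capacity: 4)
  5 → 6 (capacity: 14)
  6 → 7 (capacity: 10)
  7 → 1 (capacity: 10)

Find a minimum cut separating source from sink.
Min cut value = 15, edges: (2,3), (2,7)

Min cut value: 15
Partition: S = [0, 1, 2], T = [3, 4, 5, 6, 7]
Cut edges: (2,3), (2,7)

By max-flow min-cut theorem, max flow = min cut = 15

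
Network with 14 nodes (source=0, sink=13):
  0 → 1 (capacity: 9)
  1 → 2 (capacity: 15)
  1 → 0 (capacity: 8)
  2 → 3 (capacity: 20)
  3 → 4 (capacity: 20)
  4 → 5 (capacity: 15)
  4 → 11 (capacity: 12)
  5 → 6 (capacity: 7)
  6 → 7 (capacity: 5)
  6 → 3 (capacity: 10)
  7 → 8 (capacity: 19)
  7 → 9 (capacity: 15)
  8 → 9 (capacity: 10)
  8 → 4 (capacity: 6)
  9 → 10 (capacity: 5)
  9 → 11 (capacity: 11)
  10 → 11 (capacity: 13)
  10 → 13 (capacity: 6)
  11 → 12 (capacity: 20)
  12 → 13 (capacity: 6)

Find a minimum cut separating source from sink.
Min cut value = 9, edges: (0,1)

Min cut value: 9
Partition: S = [0], T = [1, 2, 3, 4, 5, 6, 7, 8, 9, 10, 11, 12, 13]
Cut edges: (0,1)

By max-flow min-cut theorem, max flow = min cut = 9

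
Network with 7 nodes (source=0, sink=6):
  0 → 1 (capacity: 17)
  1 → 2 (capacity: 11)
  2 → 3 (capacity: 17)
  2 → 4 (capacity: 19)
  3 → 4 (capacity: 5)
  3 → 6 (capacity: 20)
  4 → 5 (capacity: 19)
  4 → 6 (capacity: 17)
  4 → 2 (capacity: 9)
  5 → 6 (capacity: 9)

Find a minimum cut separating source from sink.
Min cut value = 11, edges: (1,2)

Min cut value: 11
Partition: S = [0, 1], T = [2, 3, 4, 5, 6]
Cut edges: (1,2)

By max-flow min-cut theorem, max flow = min cut = 11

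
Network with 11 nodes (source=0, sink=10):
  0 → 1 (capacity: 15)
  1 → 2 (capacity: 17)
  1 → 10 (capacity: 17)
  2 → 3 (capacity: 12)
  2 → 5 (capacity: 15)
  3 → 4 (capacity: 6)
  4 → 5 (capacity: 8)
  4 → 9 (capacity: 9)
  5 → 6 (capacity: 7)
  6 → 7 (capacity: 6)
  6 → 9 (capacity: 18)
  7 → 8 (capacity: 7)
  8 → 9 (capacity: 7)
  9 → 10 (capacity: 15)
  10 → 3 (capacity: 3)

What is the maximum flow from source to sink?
Maximum flow = 15

Max flow: 15

Flow assignment:
  0 → 1: 15/15
  1 → 10: 15/17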